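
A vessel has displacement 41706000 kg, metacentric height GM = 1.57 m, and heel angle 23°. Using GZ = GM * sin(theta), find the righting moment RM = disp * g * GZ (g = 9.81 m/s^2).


Formula: GZ = GM * sin(theta); RM = disp * g * GZ
Step 1 — GZ = 1.57 * sin(23°) = 1.57 * 0.390731 = 0.613448 m
Step 2 — RM = 41706000 * 9.81 * 0.613448 ≈ 250980000 N·m (5 s.f.)

250980000 N·m


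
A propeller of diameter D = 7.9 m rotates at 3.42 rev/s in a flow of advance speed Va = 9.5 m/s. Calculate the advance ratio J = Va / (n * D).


Formula: J = Va / (n * D)
Step 1 — n * D = 3.42 * 7.9 = 27.018
Step 2 — J = 9.5 / 27.018 ≈ 0.35162 (5 s.f.)

0.35162


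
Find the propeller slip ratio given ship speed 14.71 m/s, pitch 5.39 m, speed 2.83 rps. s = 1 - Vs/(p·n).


Formula: s = 1 - Vs / (p * n)
Step 1 — p * n = 5.39 * 2.83 = 15.2537
Step 2 — Vs / (p*n) = 14.71 / 15.2537 = 0.964356 (6 d.p.)
Step 3 — s = 1 - 0.964356 = 0.035644

0.035644


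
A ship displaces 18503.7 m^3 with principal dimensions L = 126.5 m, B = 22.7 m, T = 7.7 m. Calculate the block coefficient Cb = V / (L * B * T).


Formula: Cb = V / (L * B * T)
Step 1 — L * B * T = 126.5 * 22.7 * 7.7 = 22110.935 m^3
Step 2 — Cb = 18503.7 / 22110.935 ≈ 0.83686 (5 s.f.)

0.83686


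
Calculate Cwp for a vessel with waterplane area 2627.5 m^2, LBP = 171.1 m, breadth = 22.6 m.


Formula: Cwp = Aw / (L * B)
Step 1 — L * B = 171.1 * 22.6 = 3866.86 m^2
Step 2 — Cwp = 2627.5 / 3866.86 ≈ 0.67949 (5 s.f.)

0.67949


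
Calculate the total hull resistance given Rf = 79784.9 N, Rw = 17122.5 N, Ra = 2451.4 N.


Formula: Rt = Rf + Rw + Ra
Substituting: Rt = 79784.9 + 17122.5 + 2451.4
Result: Rt = 99358.8 N

99358.8 N


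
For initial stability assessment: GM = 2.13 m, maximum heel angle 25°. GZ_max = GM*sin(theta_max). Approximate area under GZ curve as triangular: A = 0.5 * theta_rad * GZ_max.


Formula: GZ_max = GM * sin(theta); Area = 0.5 * theta_rad * GZ_max
Step 1 — GZ_max = 2.13 * sin(25°) = 2.13 * 0.422618 = 0.900176 m
Step 2 — theta_rad = 25 * pi/180 = 0.436332 rad
Step 3 — Area = 0.5 * 0.436332 * 0.900176 ≈ 0.19639 m·rad (5 s.f.)

0.19639 m·rad


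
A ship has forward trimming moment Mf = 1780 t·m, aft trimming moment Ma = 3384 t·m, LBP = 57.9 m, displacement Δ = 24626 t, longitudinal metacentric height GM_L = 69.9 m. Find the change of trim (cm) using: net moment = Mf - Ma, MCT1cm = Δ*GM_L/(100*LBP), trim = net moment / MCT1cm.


Formula: net trimming moment = Mf - Ma; MCT1cm = Δ*GM_L/(100*LBP); trim = net moment / MCT1cm
Step 1 — net trimming moment = 1780 - 3384 = -1604 t·m
Step 2 — MCT1cm = 24626 * 69.9 / (100 * 57.9) = 297.2983 t·m/cm
Step 3 — trim = -1604 / 297.2983 ≈ -5.3953 cm (5 s.f.)

-5.3953 cm


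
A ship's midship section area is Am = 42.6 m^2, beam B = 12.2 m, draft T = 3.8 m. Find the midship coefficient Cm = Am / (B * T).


Formula: Cm = Am / (B * T)
Step 1 — B * T = 12.2 * 3.8 = 46.36 m^2
Step 2 — Cm = 42.6 / 46.36 ≈ 0.91890 (5 s.f.)

0.91890


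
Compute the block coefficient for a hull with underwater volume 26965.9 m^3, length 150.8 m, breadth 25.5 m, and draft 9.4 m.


Formula: Cb = V / (L * B * T)
Step 1 — L * B * T = 150.8 * 25.5 * 9.4 = 36146.76 m^3
Step 2 — Cb = 26965.9 / 36146.76 ≈ 0.74601 (5 s.f.)

0.74601


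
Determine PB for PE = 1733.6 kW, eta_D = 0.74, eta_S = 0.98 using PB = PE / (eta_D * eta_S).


Formula: PB = PE / (eta_D * eta_S)
Step 1 — combined efficiency = eta_D * eta_S = 0.74 * 0.98 = 0.7252
Step 2 — PB = 1733.6 / 0.7252 ≈ 2390.5 kW (5 s.f.)

2390.5 kW


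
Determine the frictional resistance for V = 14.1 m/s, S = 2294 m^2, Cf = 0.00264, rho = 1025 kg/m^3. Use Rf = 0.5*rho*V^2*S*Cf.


Formula: Rf = 0.5 * rho * V^2 * S * Cf
Step 1 — V^2 = 14.1^2 = 198.81
Step 2 — 0.5 * rho * V^2 = 0.5 * 1025 * 198.81 = 101890.125
Step 3 — Rf = 101890.125 * 2294 * 0.00264 ≈ 617060 N (5 s.f.)

617060 N


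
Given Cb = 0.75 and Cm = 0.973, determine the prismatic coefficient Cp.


Formula: Cp = Cb / Cm
Substituting: Cp = 0.75 / 0.973
Result: Cp ≈ 0.77081 (5 s.f.)

0.77081


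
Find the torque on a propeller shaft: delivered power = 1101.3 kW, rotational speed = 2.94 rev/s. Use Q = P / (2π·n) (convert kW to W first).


Formula: Q = P_W / (2 * pi * n)
Step 1 — P_W = 1101.3 kW * 1000 = 1101300.0 W
Step 2 — 2 * pi * n = 2 * pi * 2.94 = 18.472565
Step 3 — Q = 1101300.0 / 18.472565 ≈ 59618 N·m (5 s.f.)

59618 N·m


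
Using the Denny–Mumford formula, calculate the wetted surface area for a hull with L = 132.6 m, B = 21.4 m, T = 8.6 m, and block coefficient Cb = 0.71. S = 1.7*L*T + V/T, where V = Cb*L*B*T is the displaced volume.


Formula: S = 1.7*L*T + V/T with V = Cb*L*B*T, i.e. S = L * (1.7*T + Cb*B)
Step 1 — 1.7*T = 1.7 * 8.6 = 14.62 m
Step 2 — Cb*B = 0.71 * 21.4 = 15.194 m
Step 3 — 1.7*T + Cb*B = 14.62 + 15.194 = 29.814 m
Step 4 — S = 132.6 * 29.814 ≈ 3953.3 m^2 (5 s.f.)

3953.3 m^2


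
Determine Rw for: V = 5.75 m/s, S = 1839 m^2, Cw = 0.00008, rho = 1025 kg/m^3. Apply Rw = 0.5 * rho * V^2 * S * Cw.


Formula: Rw = 0.5 * rho * V^2 * S * Cw
Step 1 — V^2 = 5.75^2 = 33.0625
Step 2 — 0.5 * rho * V^2 = 0.5 * 1025 * 33.0625 = 16944.53125
Step 3 — Rw = 16944.53125 * 1839 * 0.00008 ≈ 2492.9 N (5 s.f.)

2492.9 N


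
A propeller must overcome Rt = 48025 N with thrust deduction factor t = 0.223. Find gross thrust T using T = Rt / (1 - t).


Formula: T = Rt / (1 - t)
Step 1 — (1 - t) = 1 - 0.223 = 0.777
Step 2 — T = 48025 / 0.777 ≈ 61808 N (5 s.f.)

61808 N


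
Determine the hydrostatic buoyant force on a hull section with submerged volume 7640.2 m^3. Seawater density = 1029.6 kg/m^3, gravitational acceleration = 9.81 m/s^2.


Formula: Fb = rho * g * V
Substituting: Fb = 1029.6 * 9.81 * 7640.2
Intermediate: 1029.6 * 9.81 = 10100.376
Result: Fb = 10100.376 * 7640.2 ≈ 77169000 N (5 s.f.)

77169000 N


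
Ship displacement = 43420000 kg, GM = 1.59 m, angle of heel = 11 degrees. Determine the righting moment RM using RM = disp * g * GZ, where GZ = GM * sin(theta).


Formula: GZ = GM * sin(theta); RM = disp * g * GZ
Step 1 — GZ = 1.59 * sin(11°) = 1.59 * 0.190809 = 0.303386 m
Step 2 — RM = 43420000 * 9.81 * 0.303386 ≈ 129230000 N·m (5 s.f.)

129230000 N·m


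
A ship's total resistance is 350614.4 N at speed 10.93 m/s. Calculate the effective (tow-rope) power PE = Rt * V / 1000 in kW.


Formula: PE = Rt * V / 1000 (kW)
Step 1 — PE (W) = 350614.4 * 10.93 = 3832215.392 W
Step 2 — PE (kW) = 3832215.392 / 1000 ≈ 3832.2 kW (5 s.f.)

3832.2 kW


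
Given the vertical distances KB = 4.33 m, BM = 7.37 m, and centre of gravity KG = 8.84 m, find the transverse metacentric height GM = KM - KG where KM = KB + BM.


Formula: GM = KB + BM - KG
Step 1 — KM = KB + BM = 4.33 + 7.37 = 11.7 m
Step 2 — GM = KM - KG = 11.7 - 8.84 = 2.86 m

2.86 m


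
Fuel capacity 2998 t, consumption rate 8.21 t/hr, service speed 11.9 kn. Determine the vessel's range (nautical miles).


Formula: endurance = fuel / rate; range = endurance * speed
Step 1 — endurance = 2998 / 8.21 = 365.1644 hours
Step 2 — range = 365.1644 * 11.9 ≈ 4345.5 nautical miles (5 s.f.)

4345.5 NM


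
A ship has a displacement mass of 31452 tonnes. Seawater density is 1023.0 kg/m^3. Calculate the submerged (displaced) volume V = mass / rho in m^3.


Formula: V = mass / rho
Step 1 — convert tonnes to kg: 31452 t * 1000 = 31452000 kg
Step 2 — V = 31452000 / 1023.0 ≈ 30745 m^3 (5 s.f.)

30745 m^3


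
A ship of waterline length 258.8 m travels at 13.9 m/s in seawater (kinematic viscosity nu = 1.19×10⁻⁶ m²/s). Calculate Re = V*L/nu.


Formula: Re = V * L / nu
Step 1 — V * L = 13.9 * 258.8 = 3597.32 m^2/s
Step 2 — Re = 3597.32 / 1.19e-6 = 3.02e+09

3.02e+09


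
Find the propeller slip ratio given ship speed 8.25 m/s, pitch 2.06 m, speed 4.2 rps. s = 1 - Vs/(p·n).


Formula: s = 1 - Vs / (p * n)
Step 1 — p * n = 2.06 * 4.2 = 8.652
Step 2 — Vs / (p*n) = 8.25 / 8.652 = 0.953537 (6 d.p.)
Step 3 — s = 1 - 0.953537 = 0.046463

0.046463


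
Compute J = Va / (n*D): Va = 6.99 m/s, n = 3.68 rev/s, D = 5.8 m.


Formula: J = Va / (n * D)
Step 1 — n * D = 3.68 * 5.8 = 21.344
Step 2 — J = 6.99 / 21.344 ≈ 0.32749 (5 s.f.)

0.32749


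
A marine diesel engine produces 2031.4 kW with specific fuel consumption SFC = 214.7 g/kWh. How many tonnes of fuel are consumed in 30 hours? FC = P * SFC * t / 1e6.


Formula: FC (tonnes) = P * SFC * t / 1,000,000
Step 1 — P * SFC * t = 2031.4 * 214.7 * 30 = 13084247.4 g
Step 2 — FC (tonnes) = 13084247.4 / 1,000,000 ≈ 13.084 tonnes (5 s.f.)

13.084 tonnes


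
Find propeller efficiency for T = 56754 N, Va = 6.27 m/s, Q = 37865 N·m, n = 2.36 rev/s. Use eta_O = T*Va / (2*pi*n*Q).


Formula: eta = T * Va / (2 * pi * n * Q)
Step 1 — numerator = T * Va = 56754 * 6.27 = 355847.58
Step 2 — 2 * pi * n = 2 * pi * 2.36 = 14.828317
Step 3 — denominator = 14.828317 * 37865 = 561474.22
Step 4 — eta = 355847.58 / 561474.22 ≈ 0.63377 (5 s.f.)

0.63377


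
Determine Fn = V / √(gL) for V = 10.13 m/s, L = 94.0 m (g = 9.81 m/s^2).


Formula: Fn = V / sqrt(g * L)
Step 1 — g * L = 9.81 * 94.0 = 922.14
Step 2 — sqrt(g * L) = sqrt(922.14) = 30.366758
Step 3 — Fn = 10.13 / 30.366758 ≈ 0.33359 (5 s.f.)

0.33359


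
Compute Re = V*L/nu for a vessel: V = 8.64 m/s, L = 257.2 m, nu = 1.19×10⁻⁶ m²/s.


Formula: Re = V * L / nu
Step 1 — V * L = 8.64 * 257.2 = 2222.208 m^2/s
Step 2 — Re = 2222.208 / 1.19e-6 = 1.87e+09

1.87e+09


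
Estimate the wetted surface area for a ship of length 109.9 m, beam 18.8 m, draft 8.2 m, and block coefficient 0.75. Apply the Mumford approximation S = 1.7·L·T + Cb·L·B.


Formula: S = 1.7*L*T + V/T with V = Cb*L*B*T, i.e. S = L * (1.7*T + Cb*B)
Step 1 — 1.7*T = 1.7 * 8.2 = 13.94 m
Step 2 — Cb*B = 0.75 * 18.8 = 14.1 m
Step 3 — 1.7*T + Cb*B = 13.94 + 14.1 = 28.04 m
Step 4 — S = 109.9 * 28.04 ≈ 3081.6 m^2 (5 s.f.)

3081.6 m^2


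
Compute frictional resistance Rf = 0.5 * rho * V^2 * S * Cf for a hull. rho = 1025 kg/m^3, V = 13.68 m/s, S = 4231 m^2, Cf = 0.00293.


Formula: Rf = 0.5 * rho * V^2 * S * Cf
Step 1 — V^2 = 13.68^2 = 187.1424
Step 2 — 0.5 * rho * V^2 = 0.5 * 1025 * 187.1424 = 95910.48
Step 3 — Rf = 95910.48 * 4231 * 0.00293 ≈ 1189000 N (5 s.f.)

1189000 N


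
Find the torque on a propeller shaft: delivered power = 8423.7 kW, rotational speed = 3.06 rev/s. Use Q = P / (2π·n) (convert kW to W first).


Formula: Q = P_W / (2 * pi * n)
Step 1 — P_W = 8423.7 kW * 1000 = 8423700.0 W
Step 2 — 2 * pi * n = 2 * pi * 3.06 = 19.226547
Step 3 — Q = 8423700.0 / 19.226547 ≈ 438130 N·m (5 s.f.)

438130 N·m


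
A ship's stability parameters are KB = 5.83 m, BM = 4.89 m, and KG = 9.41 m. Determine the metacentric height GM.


Formula: GM = KB + BM - KG
Step 1 — KM = KB + BM = 5.83 + 4.89 = 10.72 m
Step 2 — GM = KM - KG = 10.72 - 9.41 = 1.31 m

1.31 m


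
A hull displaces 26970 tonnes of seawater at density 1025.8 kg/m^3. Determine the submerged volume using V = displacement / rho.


Formula: V = mass / rho
Step 1 — convert tonnes to kg: 26970 t * 1000 = 26970000 kg
Step 2 — V = 26970000 / 1025.8 ≈ 26292 m^3 (5 s.f.)

26292 m^3


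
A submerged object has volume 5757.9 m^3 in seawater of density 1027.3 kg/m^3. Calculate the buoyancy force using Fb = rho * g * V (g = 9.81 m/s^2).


Formula: Fb = rho * g * V
Substituting: Fb = 1027.3 * 9.81 * 5757.9
Intermediate: 1027.3 * 9.81 = 10077.813
Result: Fb = 10077.813 * 5757.9 ≈ 58027000 N (5 s.f.)

58027000 N


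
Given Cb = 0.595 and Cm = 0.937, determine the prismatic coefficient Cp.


Formula: Cp = Cb / Cm
Substituting: Cp = 0.595 / 0.937
Result: Cp ≈ 0.63501 (5 s.f.)

0.63501


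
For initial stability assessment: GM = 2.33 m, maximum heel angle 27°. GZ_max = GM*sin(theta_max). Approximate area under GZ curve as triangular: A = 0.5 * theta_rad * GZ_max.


Formula: GZ_max = GM * sin(theta); Area = 0.5 * theta_rad * GZ_max
Step 1 — GZ_max = 2.33 * sin(27°) = 2.33 * 0.45399 = 1.057797 m
Step 2 — theta_rad = 27 * pi/180 = 0.471239 rad
Step 3 — Area = 0.5 * 0.471239 * 1.057797 ≈ 0.24924 m·rad (5 s.f.)

0.24924 m·rad


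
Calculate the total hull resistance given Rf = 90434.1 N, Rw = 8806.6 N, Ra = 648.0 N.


Formula: Rt = Rf + Rw + Ra
Substituting: Rt = 90434.1 + 8806.6 + 648.0
Result: Rt = 99888.7 N

99888.7 N


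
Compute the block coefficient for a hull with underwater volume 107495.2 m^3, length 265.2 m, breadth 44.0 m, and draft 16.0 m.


Formula: Cb = V / (L * B * T)
Step 1 — L * B * T = 265.2 * 44.0 * 16.0 = 186700.8 m^3
Step 2 — Cb = 107495.2 / 186700.8 ≈ 0.57576 (5 s.f.)

0.57576


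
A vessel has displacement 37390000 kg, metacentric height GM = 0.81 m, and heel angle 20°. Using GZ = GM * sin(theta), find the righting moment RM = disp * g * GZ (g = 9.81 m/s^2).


Formula: GZ = GM * sin(theta); RM = disp * g * GZ
Step 1 — GZ = 0.81 * sin(20°) = 0.81 * 0.34202 = 0.277036 m
Step 2 — RM = 37390000 * 9.81 * 0.277036 ≈ 101620000 N·m (5 s.f.)

101620000 N·m


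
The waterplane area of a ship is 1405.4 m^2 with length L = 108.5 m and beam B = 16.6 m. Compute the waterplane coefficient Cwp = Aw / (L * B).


Formula: Cwp = Aw / (L * B)
Step 1 — L * B = 108.5 * 16.6 = 1801.1 m^2
Step 2 — Cwp = 1405.4 / 1801.1 ≈ 0.78030 (5 s.f.)

0.78030


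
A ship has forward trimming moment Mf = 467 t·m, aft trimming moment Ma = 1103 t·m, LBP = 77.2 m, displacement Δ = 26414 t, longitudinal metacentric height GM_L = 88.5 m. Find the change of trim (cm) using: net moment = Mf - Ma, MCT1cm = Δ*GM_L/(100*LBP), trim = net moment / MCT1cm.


Formula: net trimming moment = Mf - Ma; MCT1cm = Δ*GM_L/(100*LBP); trim = net moment / MCT1cm
Step 1 — net trimming moment = 467 - 1103 = -636 t·m
Step 2 — MCT1cm = 26414 * 88.5 / (100 * 77.2) = 302.803 t·m/cm
Step 3 — trim = -636 / 302.803 ≈ -2.1004 cm (5 s.f.)

-2.1004 cm


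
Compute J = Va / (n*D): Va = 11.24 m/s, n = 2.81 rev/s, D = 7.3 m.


Formula: J = Va / (n * D)
Step 1 — n * D = 2.81 * 7.3 = 20.513
Step 2 — J = 11.24 / 20.513 ≈ 0.54795 (5 s.f.)

0.54795


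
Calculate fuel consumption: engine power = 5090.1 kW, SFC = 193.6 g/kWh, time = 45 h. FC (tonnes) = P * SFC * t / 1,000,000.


Formula: FC (tonnes) = P * SFC * t / 1,000,000
Step 1 — P * SFC * t = 5090.1 * 193.6 * 45 = 44344951.2 g
Step 2 — FC (tonnes) = 44344951.2 / 1,000,000 ≈ 44.345 tonnes (5 s.f.)

44.345 tonnes


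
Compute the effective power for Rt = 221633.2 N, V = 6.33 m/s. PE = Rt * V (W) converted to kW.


Formula: PE = Rt * V / 1000 (kW)
Step 1 — PE (W) = 221633.2 * 6.33 = 1402938.156 W
Step 2 — PE (kW) = 1402938.156 / 1000 ≈ 1402.9 kW (5 s.f.)

1402.9 kW


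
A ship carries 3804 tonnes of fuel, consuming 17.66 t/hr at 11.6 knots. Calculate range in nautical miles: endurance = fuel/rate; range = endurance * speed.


Formula: endurance = fuel / rate; range = endurance * speed
Step 1 — endurance = 3804 / 17.66 = 215.402 hours
Step 2 — range = 215.402 * 11.6 ≈ 2498.7 nautical miles (5 s.f.)

2498.7 NM


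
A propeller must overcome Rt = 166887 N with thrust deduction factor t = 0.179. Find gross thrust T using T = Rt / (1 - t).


Formula: T = Rt / (1 - t)
Step 1 — (1 - t) = 1 - 0.179 = 0.821
Step 2 — T = 166887 / 0.821 ≈ 203270 N (5 s.f.)

203270 N


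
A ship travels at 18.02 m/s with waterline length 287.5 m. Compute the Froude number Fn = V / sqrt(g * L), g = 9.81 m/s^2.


Formula: Fn = V / sqrt(g * L)
Step 1 — g * L = 9.81 * 287.5 = 2820.375
Step 2 — sqrt(g * L) = sqrt(2820.375) = 53.107203
Step 3 — Fn = 18.02 / 53.107203 ≈ 0.33931 (5 s.f.)

0.33931


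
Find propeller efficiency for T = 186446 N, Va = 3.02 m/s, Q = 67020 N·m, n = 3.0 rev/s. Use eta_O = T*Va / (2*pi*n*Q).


Formula: eta = T * Va / (2 * pi * n * Q)
Step 1 — numerator = T * Va = 186446 * 3.02 = 563066.92
Step 2 — 2 * pi * n = 2 * pi * 3.0 = 18.849556
Step 3 — denominator = 18.849556 * 67020 = 1263297.24
Step 4 — eta = 563066.92 / 1263297.24 ≈ 0.44571 (5 s.f.)

0.44571


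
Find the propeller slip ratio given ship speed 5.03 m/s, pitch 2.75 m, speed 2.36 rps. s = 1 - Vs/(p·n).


Formula: s = 1 - Vs / (p * n)
Step 1 — p * n = 2.75 * 2.36 = 6.49
Step 2 — Vs / (p*n) = 5.03 / 6.49 = 0.775039 (6 d.p.)
Step 3 — s = 1 - 0.775039 = 0.224961

0.224961


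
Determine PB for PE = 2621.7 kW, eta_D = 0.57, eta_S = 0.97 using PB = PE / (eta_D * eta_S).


Formula: PB = PE / (eta_D * eta_S)
Step 1 — combined efficiency = eta_D * eta_S = 0.57 * 0.97 = 0.5529
Step 2 — PB = 2621.7 / 0.5529 ≈ 4741.7 kW (5 s.f.)

4741.7 kW


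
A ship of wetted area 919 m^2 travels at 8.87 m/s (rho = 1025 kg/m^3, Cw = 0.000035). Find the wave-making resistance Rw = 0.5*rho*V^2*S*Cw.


Formula: Rw = 0.5 * rho * V^2 * S * Cw
Step 1 — V^2 = 8.87^2 = 78.6769
Step 2 — 0.5 * rho * V^2 = 0.5 * 1025 * 78.6769 = 40321.91125
Step 3 — Rw = 40321.91125 * 919 * 0.000035 ≈ 1297.0 N (5 s.f.)

1297.0 N


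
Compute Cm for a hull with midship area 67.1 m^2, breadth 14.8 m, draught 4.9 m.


Formula: Cm = Am / (B * T)
Step 1 — B * T = 14.8 * 4.9 = 72.52 m^2
Step 2 — Cm = 67.1 / 72.52 ≈ 0.92526 (5 s.f.)

0.92526


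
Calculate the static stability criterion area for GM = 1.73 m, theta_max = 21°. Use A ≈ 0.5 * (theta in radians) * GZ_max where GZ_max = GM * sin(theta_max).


Formula: GZ_max = GM * sin(theta); Area = 0.5 * theta_rad * GZ_max
Step 1 — GZ_max = 1.73 * sin(21°) = 1.73 * 0.358368 = 0.619977 m
Step 2 — theta_rad = 21 * pi/180 = 0.366519 rad
Step 3 — Area = 0.5 * 0.366519 * 0.619977 ≈ 0.11362 m·rad (5 s.f.)

0.11362 m·rad


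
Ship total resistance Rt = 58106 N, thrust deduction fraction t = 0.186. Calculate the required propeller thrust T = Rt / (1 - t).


Formula: T = Rt / (1 - t)
Step 1 — (1 - t) = 1 - 0.186 = 0.814
Step 2 — T = 58106 / 0.814 ≈ 71383 N (5 s.f.)

71383 N


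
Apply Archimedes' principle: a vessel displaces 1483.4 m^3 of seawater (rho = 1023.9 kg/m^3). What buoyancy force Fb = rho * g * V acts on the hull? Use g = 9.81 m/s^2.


Formula: Fb = rho * g * V
Substituting: Fb = 1023.9 * 9.81 * 1483.4
Intermediate: 1023.9 * 9.81 = 10044.459
Result: Fb = 10044.459 * 1483.4 ≈ 14900000 N (5 s.f.)

14900000 N


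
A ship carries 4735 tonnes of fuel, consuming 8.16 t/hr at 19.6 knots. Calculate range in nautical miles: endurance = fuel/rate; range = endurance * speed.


Formula: endurance = fuel / rate; range = endurance * speed
Step 1 — endurance = 4735 / 8.16 = 580.2696 hours
Step 2 — range = 580.2696 * 19.6 ≈ 11373 nautical miles (5 s.f.)

11373 NM


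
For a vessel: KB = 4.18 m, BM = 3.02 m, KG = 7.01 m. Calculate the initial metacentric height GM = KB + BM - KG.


Formula: GM = KB + BM - KG
Step 1 — KM = KB + BM = 4.18 + 3.02 = 7.2 m
Step 2 — GM = KM - KG = 7.2 - 7.01 = 0.19 m

0.19 m


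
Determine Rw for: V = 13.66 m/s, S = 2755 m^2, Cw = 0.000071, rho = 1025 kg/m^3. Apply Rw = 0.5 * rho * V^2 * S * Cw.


Formula: Rw = 0.5 * rho * V^2 * S * Cw
Step 1 — V^2 = 13.66^2 = 186.5956
Step 2 — 0.5 * rho * V^2 = 0.5 * 1025 * 186.5956 = 95630.245
Step 3 — Rw = 95630.245 * 2755 * 0.000071 ≈ 18706 N (5 s.f.)

18706 N


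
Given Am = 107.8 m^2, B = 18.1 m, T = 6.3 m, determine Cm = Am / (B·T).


Formula: Cm = Am / (B * T)
Step 1 — B * T = 18.1 * 6.3 = 114.03 m^2
Step 2 — Cm = 107.8 / 114.03 ≈ 0.94537 (5 s.f.)

0.94537


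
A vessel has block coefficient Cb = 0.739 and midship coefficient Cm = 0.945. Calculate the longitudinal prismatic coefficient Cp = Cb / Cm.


Formula: Cp = Cb / Cm
Substituting: Cp = 0.739 / 0.945
Result: Cp ≈ 0.78201 (5 s.f.)

0.78201


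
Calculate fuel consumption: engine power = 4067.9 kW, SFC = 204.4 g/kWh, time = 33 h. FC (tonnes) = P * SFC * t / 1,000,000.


Formula: FC (tonnes) = P * SFC * t / 1,000,000
Step 1 — P * SFC * t = 4067.9 * 204.4 * 33 = 27438799.08 g
Step 2 — FC (tonnes) = 27438799.08 / 1,000,000 ≈ 27.439 tonnes (5 s.f.)

27.439 tonnes


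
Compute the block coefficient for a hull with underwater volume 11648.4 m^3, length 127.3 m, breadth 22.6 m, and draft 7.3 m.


Formula: Cb = V / (L * B * T)
Step 1 — L * B * T = 127.3 * 22.6 * 7.3 = 21001.954 m^3
Step 2 — Cb = 11648.4 / 21001.954 ≈ 0.55463 (5 s.f.)

0.55463


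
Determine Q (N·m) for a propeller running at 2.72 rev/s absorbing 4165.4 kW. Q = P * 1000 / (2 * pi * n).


Formula: Q = P_W / (2 * pi * n)
Step 1 — P_W = 4165.4 kW * 1000 = 4165400.0 W
Step 2 — 2 * pi * n = 2 * pi * 2.72 = 17.090264
Step 3 — Q = 4165400.0 / 17.090264 ≈ 243730 N·m (5 s.f.)

243730 N·m


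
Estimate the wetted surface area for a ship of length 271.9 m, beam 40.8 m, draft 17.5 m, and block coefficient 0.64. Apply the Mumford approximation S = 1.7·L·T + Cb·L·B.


Formula: S = 1.7*L*T + V/T with V = Cb*L*B*T, i.e. S = L * (1.7*T + Cb*B)
Step 1 — 1.7*T = 1.7 * 17.5 = 29.75 m
Step 2 — Cb*B = 0.64 * 40.8 = 26.112 m
Step 3 — 1.7*T + Cb*B = 29.75 + 26.112 = 55.862 m
Step 4 — S = 271.9 * 55.862 ≈ 15189 m^2 (5 s.f.)

15189 m^2


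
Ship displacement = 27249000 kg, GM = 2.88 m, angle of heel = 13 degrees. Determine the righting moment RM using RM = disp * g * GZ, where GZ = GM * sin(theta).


Formula: GZ = GM * sin(theta); RM = disp * g * GZ
Step 1 — GZ = 2.88 * sin(13°) = 2.88 * 0.224951 = 0.647859 m
Step 2 — RM = 27249000 * 9.81 * 0.647859 ≈ 173180000 N·m (5 s.f.)

173180000 N·m


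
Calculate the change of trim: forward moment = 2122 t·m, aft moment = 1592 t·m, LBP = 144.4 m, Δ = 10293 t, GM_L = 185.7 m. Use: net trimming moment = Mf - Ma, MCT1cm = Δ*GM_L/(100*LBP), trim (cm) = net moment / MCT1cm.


Formula: net trimming moment = Mf - Ma; MCT1cm = Δ*GM_L/(100*LBP); trim = net moment / MCT1cm
Step 1 — net trimming moment = 2122 - 1592 = 530 t·m
Step 2 — MCT1cm = 10293 * 185.7 / (100 * 144.4) = 132.3691 t·m/cm
Step 3 — trim = 530 / 132.3691 ≈ 4.0040 cm (5 s.f.)

4.0040 cm


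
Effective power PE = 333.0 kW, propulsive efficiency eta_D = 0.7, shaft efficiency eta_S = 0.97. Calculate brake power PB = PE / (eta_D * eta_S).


Formula: PB = PE / (eta_D * eta_S)
Step 1 — combined efficiency = eta_D * eta_S = 0.7 * 0.97 = 0.679
Step 2 — PB = 333.0 / 0.679 ≈ 490.43 kW (5 s.f.)

490.43 kW


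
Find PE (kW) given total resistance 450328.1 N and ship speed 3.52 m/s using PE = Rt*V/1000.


Formula: PE = Rt * V / 1000 (kW)
Step 1 — PE (W) = 450328.1 * 3.52 = 1585154.912 W
Step 2 — PE (kW) = 1585154.912 / 1000 ≈ 1585.2 kW (5 s.f.)

1585.2 kW


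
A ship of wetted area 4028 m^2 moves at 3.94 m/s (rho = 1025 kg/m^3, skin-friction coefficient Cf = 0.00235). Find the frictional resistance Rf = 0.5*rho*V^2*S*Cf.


Formula: Rf = 0.5 * rho * V^2 * S * Cf
Step 1 — V^2 = 3.94^2 = 15.5236
Step 2 — 0.5 * rho * V^2 = 0.5 * 1025 * 15.5236 = 7955.845
Step 3 — Rf = 7955.845 * 4028 * 0.00235 ≈ 75308 N (5 s.f.)

75308 N


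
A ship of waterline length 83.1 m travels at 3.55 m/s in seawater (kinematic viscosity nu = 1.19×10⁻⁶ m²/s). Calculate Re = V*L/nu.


Formula: Re = V * L / nu
Step 1 — V * L = 3.55 * 83.1 = 295.005 m^2/s
Step 2 — Re = 295.005 / 1.19e-6 = 2.48e+08

2.48e+08


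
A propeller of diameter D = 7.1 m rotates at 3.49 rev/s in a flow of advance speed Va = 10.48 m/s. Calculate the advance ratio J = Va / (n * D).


Formula: J = Va / (n * D)
Step 1 — n * D = 3.49 * 7.1 = 24.779
Step 2 — J = 10.48 / 24.779 ≈ 0.42294 (5 s.f.)

0.42294


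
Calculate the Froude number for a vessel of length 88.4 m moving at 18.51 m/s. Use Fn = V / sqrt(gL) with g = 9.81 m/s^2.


Formula: Fn = V / sqrt(g * L)
Step 1 — g * L = 9.81 * 88.4 = 867.204
Step 2 — sqrt(g * L) = sqrt(867.204) = 29.448328
Step 3 — Fn = 18.51 / 29.448328 ≈ 0.62856 (5 s.f.)

0.62856


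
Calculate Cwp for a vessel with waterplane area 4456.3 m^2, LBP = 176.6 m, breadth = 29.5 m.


Formula: Cwp = Aw / (L * B)
Step 1 — L * B = 176.6 * 29.5 = 5209.7 m^2
Step 2 — Cwp = 4456.3 / 5209.7 ≈ 0.85539 (5 s.f.)

0.85539


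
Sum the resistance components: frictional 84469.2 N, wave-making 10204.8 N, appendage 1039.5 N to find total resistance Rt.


Formula: Rt = Rf + Rw + Ra
Substituting: Rt = 84469.2 + 10204.8 + 1039.5
Result: Rt = 95713.5 N

95713.5 N


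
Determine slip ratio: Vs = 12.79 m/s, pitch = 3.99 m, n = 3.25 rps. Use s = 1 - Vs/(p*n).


Formula: s = 1 - Vs / (p * n)
Step 1 — p * n = 3.99 * 3.25 = 12.9675
Step 2 — Vs / (p*n) = 12.79 / 12.9675 = 0.986312 (6 d.p.)
Step 3 — s = 1 - 0.986312 = 0.013688

0.013688


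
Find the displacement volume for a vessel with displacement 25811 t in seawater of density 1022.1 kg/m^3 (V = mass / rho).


Formula: V = mass / rho
Step 1 — convert tonnes to kg: 25811 t * 1000 = 25811000 kg
Step 2 — V = 25811000 / 1022.1 ≈ 25253 m^3 (5 s.f.)

25253 m^3


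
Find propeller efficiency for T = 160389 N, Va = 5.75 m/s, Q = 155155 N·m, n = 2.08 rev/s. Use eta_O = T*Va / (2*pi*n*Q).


Formula: eta = T * Va / (2 * pi * n * Q)
Step 1 — numerator = T * Va = 160389 * 5.75 = 922236.75
Step 2 — 2 * pi * n = 2 * pi * 2.08 = 13.069025
Step 3 — denominator = 13.069025 * 155155 = 2027724.57
Step 4 — eta = 922236.75 / 2027724.57 ≈ 0.45481 (5 s.f.)

0.45481


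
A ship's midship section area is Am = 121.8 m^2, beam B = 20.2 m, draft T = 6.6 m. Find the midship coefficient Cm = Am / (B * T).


Formula: Cm = Am / (B * T)
Step 1 — B * T = 20.2 * 6.6 = 133.32 m^2
Step 2 — Cm = 121.8 / 133.32 ≈ 0.91359 (5 s.f.)

0.91359


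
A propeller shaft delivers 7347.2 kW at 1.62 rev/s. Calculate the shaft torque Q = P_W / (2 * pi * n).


Formula: Q = P_W / (2 * pi * n)
Step 1 — P_W = 7347.2 kW * 1000 = 7347200.0 W
Step 2 — 2 * pi * n = 2 * pi * 1.62 = 10.17876
Step 3 — Q = 7347200.0 / 10.17876 ≈ 721820 N·m (5 s.f.)

721820 N·m


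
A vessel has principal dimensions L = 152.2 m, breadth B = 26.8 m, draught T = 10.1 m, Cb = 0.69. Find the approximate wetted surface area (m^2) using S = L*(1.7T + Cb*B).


Formula: S = 1.7*L*T + V/T with V = Cb*L*B*T, i.e. S = L * (1.7*T + Cb*B)
Step 1 — 1.7*T = 1.7 * 10.1 = 17.17 m
Step 2 — Cb*B = 0.69 * 26.8 = 18.492 m
Step 3 — 1.7*T + Cb*B = 17.17 + 18.492 = 35.662 m
Step 4 — S = 152.2 * 35.662 ≈ 5427.8 m^2 (5 s.f.)

5427.8 m^2


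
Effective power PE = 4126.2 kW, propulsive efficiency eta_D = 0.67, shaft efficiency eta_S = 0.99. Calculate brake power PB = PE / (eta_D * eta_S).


Formula: PB = PE / (eta_D * eta_S)
Step 1 — combined efficiency = eta_D * eta_S = 0.67 * 0.99 = 0.6633
Step 2 — PB = 4126.2 / 0.6633 ≈ 6220.7 kW (5 s.f.)

6220.7 kW


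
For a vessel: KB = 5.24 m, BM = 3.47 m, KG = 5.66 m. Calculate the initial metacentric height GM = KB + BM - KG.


Formula: GM = KB + BM - KG
Step 1 — KM = KB + BM = 5.24 + 3.47 = 8.71 m
Step 2 — GM = KM - KG = 8.71 - 5.66 = 3.05 m

3.05 m


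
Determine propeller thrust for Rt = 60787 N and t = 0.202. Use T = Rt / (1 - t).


Formula: T = Rt / (1 - t)
Step 1 — (1 - t) = 1 - 0.202 = 0.798
Step 2 — T = 60787 / 0.798 ≈ 76174 N (5 s.f.)

76174 N


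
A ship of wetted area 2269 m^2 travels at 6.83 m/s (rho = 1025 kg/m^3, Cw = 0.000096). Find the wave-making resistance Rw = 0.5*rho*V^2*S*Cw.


Formula: Rw = 0.5 * rho * V^2 * S * Cw
Step 1 — V^2 = 6.83^2 = 46.6489
Step 2 — 0.5 * rho * V^2 = 0.5 * 1025 * 46.6489 = 23907.56125
Step 3 — Rw = 23907.56125 * 2269 * 0.000096 ≈ 5207.6 N (5 s.f.)

5207.6 N


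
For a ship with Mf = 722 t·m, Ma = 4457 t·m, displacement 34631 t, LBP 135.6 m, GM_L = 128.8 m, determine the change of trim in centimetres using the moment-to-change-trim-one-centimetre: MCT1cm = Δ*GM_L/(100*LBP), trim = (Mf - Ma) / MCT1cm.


Formula: net trimming moment = Mf - Ma; MCT1cm = Δ*GM_L/(100*LBP); trim = net moment / MCT1cm
Step 1 — net trimming moment = 722 - 4457 = -3735 t·m
Step 2 — MCT1cm = 34631 * 128.8 / (100 * 135.6) = 328.9434 t·m/cm
Step 3 — trim = -3735 / 328.9434 ≈ -11.355 cm (5 s.f.)

-11.355 cm


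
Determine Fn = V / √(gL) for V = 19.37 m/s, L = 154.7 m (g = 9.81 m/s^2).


Formula: Fn = V / sqrt(g * L)
Step 1 — g * L = 9.81 * 154.7 = 1517.607
Step 2 — sqrt(g * L) = sqrt(1517.607) = 38.956476
Step 3 — Fn = 19.37 / 38.956476 ≈ 0.49722 (5 s.f.)

0.49722


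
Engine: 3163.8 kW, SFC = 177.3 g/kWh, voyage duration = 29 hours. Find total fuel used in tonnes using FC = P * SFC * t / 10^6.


Formula: FC (tonnes) = P * SFC * t / 1,000,000
Step 1 — P * SFC * t = 3163.8 * 177.3 * 29 = 16267310.46 g
Step 2 — FC (tonnes) = 16267310.46 / 1,000,000 ≈ 16.267 tonnes (5 s.f.)

16.267 tonnes


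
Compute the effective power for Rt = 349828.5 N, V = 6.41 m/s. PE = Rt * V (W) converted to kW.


Formula: PE = Rt * V / 1000 (kW)
Step 1 — PE (W) = 349828.5 * 6.41 = 2242400.685 W
Step 2 — PE (kW) = 2242400.685 / 1000 ≈ 2242.4 kW (5 s.f.)

2242.4 kW


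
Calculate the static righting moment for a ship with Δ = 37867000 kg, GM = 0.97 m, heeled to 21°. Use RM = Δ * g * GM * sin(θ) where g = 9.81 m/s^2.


Formula: GZ = GM * sin(theta); RM = disp * g * GZ
Step 1 — GZ = 0.97 * sin(21°) = 0.97 * 0.358368 = 0.347617 m
Step 2 — RM = 37867000 * 9.81 * 0.347617 ≈ 129130000 N·m (5 s.f.)

129130000 N·m


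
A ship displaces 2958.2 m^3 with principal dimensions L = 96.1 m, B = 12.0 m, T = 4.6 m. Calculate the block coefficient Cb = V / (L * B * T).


Formula: Cb = V / (L * B * T)
Step 1 — L * B * T = 96.1 * 12.0 * 4.6 = 5304.72 m^3
Step 2 — Cb = 2958.2 / 5304.72 ≈ 0.55765 (5 s.f.)

0.55765


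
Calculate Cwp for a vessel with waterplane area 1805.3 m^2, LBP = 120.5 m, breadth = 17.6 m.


Formula: Cwp = Aw / (L * B)
Step 1 — L * B = 120.5 * 17.6 = 2120.8 m^2
Step 2 — Cwp = 1805.3 / 2120.8 ≈ 0.85124 (5 s.f.)

0.85124


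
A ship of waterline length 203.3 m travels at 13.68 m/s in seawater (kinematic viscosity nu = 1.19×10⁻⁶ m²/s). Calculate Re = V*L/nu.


Formula: Re = V * L / nu
Step 1 — V * L = 13.68 * 203.3 = 2781.144 m^2/s
Step 2 — Re = 2781.144 / 1.19e-6 = 2.34e+09

2.34e+09


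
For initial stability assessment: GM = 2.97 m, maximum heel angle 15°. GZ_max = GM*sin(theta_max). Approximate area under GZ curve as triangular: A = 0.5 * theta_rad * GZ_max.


Formula: GZ_max = GM * sin(theta); Area = 0.5 * theta_rad * GZ_max
Step 1 — GZ_max = 2.97 * sin(15°) = 2.97 * 0.258819 = 0.768692 m
Step 2 — theta_rad = 15 * pi/180 = 0.261799 rad
Step 3 — Area = 0.5 * 0.261799 * 0.768692 ≈ 0.10062 m·rad (5 s.f.)

0.10062 m·rad


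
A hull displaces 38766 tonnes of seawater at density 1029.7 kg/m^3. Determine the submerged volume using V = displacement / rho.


Formula: V = mass / rho
Step 1 — convert tonnes to kg: 38766 t * 1000 = 38766000 kg
Step 2 — V = 38766000 / 1029.7 ≈ 37648 m^3 (5 s.f.)

37648 m^3


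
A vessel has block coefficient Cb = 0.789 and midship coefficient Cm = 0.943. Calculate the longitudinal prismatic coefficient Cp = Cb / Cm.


Formula: Cp = Cb / Cm
Substituting: Cp = 0.789 / 0.943
Result: Cp ≈ 0.83669 (5 s.f.)

0.83669


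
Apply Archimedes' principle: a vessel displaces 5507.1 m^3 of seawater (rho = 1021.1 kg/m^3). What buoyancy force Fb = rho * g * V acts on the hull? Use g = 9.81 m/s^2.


Formula: Fb = rho * g * V
Substituting: Fb = 1021.1 * 9.81 * 5507.1
Intermediate: 1021.1 * 9.81 = 10016.991
Result: Fb = 10016.991 * 5507.1 ≈ 55165000 N (5 s.f.)

55165000 N


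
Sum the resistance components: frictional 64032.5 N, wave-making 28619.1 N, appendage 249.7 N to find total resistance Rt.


Formula: Rt = Rf + Rw + Ra
Substituting: Rt = 64032.5 + 28619.1 + 249.7
Result: Rt = 92901.3 N

92901.3 N


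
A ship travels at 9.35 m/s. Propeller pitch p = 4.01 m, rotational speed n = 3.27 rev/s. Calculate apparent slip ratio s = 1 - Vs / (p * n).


Formula: s = 1 - Vs / (p * n)
Step 1 — p * n = 4.01 * 3.27 = 13.1127
Step 2 — Vs / (p*n) = 9.35 / 13.1127 = 0.713049 (6 d.p.)
Step 3 — s = 1 - 0.713049 = 0.286951

0.286951


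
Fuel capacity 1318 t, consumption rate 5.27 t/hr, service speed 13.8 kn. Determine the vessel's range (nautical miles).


Formula: endurance = fuel / rate; range = endurance * speed
Step 1 — endurance = 1318 / 5.27 = 250.0949 hours
Step 2 — range = 250.0949 * 13.8 ≈ 3451.3 nautical miles (5 s.f.)

3451.3 NM


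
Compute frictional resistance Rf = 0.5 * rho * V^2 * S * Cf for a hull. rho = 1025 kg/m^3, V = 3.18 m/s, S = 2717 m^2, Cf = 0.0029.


Formula: Rf = 0.5 * rho * V^2 * S * Cf
Step 1 — V^2 = 3.18^2 = 10.1124
Step 2 — 0.5 * rho * V^2 = 0.5 * 1025 * 10.1124 = 5182.605
Step 3 — Rf = 5182.605 * 2717 * 0.0029 ≈ 40835 N (5 s.f.)

40835 N


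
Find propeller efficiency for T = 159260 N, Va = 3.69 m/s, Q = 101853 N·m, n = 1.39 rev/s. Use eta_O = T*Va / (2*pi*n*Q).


Formula: eta = T * Va / (2 * pi * n * Q)
Step 1 — numerator = T * Va = 159260 * 3.69 = 587669.4
Step 2 — 2 * pi * n = 2 * pi * 1.39 = 8.733628
Step 3 — denominator = 8.733628 * 101853 = 889546.21
Step 4 — eta = 587669.4 / 889546.21 ≈ 0.66064 (5 s.f.)

0.66064


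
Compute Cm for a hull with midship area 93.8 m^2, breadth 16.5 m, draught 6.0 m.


Formula: Cm = Am / (B * T)
Step 1 — B * T = 16.5 * 6.0 = 99.0 m^2
Step 2 — Cm = 93.8 / 99.0 ≈ 0.94747 (5 s.f.)

0.94747


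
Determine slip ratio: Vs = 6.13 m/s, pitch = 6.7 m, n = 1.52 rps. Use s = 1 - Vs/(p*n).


Formula: s = 1 - Vs / (p * n)
Step 1 — p * n = 6.7 * 1.52 = 10.184
Step 2 — Vs / (p*n) = 6.13 / 10.184 = 0.601925 (6 d.p.)
Step 3 — s = 1 - 0.601925 = 0.398075

0.398075


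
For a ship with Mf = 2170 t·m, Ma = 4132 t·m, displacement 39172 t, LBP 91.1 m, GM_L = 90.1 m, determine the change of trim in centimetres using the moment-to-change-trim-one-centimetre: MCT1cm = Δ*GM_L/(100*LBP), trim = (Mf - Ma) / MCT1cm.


Formula: net trimming moment = Mf - Ma; MCT1cm = Δ*GM_L/(100*LBP); trim = net moment / MCT1cm
Step 1 — net trimming moment = 2170 - 4132 = -1962 t·m
Step 2 — MCT1cm = 39172 * 90.1 / (100 * 91.1) = 387.4201 t·m/cm
Step 3 — trim = -1962 / 387.4201 ≈ -5.0643 cm (5 s.f.)

-5.0643 cm


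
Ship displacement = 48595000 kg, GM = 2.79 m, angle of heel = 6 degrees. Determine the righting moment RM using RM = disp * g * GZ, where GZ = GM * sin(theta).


Formula: GZ = GM * sin(theta); RM = disp * g * GZ
Step 1 — GZ = 2.79 * sin(6°) = 2.79 * 0.104528 = 0.291633 m
Step 2 — RM = 48595000 * 9.81 * 0.291633 ≈ 139030000 N·m (5 s.f.)

139030000 N·m


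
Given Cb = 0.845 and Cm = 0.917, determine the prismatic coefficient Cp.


Formula: Cp = Cb / Cm
Substituting: Cp = 0.845 / 0.917
Result: Cp ≈ 0.92148 (5 s.f.)

0.92148


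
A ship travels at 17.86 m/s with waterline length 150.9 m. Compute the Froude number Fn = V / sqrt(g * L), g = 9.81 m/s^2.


Formula: Fn = V / sqrt(g * L)
Step 1 — g * L = 9.81 * 150.9 = 1480.329
Step 2 — sqrt(g * L) = sqrt(1480.329) = 38.475044
Step 3 — Fn = 17.86 / 38.475044 ≈ 0.46420 (5 s.f.)

0.46420


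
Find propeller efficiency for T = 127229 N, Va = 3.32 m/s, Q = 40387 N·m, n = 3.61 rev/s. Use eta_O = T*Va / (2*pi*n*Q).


Formula: eta = T * Va / (2 * pi * n * Q)
Step 1 — numerator = T * Va = 127229 * 3.32 = 422400.28
Step 2 — 2 * pi * n = 2 * pi * 3.61 = 22.682299
Step 3 — denominator = 22.682299 * 40387 = 916070.01
Step 4 — eta = 422400.28 / 916070.01 ≈ 0.46110 (5 s.f.)

0.46110


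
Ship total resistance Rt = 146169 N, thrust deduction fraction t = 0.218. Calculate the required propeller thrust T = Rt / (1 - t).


Formula: T = Rt / (1 - t)
Step 1 — (1 - t) = 1 - 0.218 = 0.782
Step 2 — T = 146169 / 0.782 ≈ 186920 N (5 s.f.)

186920 N


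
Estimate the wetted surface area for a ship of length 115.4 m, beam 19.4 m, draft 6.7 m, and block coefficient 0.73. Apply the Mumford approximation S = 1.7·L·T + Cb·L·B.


Formula: S = 1.7*L*T + V/T with V = Cb*L*B*T, i.e. S = L * (1.7*T + Cb*B)
Step 1 — 1.7*T = 1.7 * 6.7 = 11.39 m
Step 2 — Cb*B = 0.73 * 19.4 = 14.162 m
Step 3 — 1.7*T + Cb*B = 11.39 + 14.162 = 25.552 m
Step 4 — S = 115.4 * 25.552 ≈ 2948.7 m^2 (5 s.f.)

2948.7 m^2


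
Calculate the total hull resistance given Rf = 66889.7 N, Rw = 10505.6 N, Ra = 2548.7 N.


Formula: Rt = Rf + Rw + Ra
Substituting: Rt = 66889.7 + 10505.6 + 2548.7
Result: Rt = 79944.0 N

79944.0 N


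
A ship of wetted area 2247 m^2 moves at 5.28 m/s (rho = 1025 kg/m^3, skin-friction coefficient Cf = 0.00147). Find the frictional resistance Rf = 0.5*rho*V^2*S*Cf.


Formula: Rf = 0.5 * rho * V^2 * S * Cf
Step 1 — V^2 = 5.28^2 = 27.8784
Step 2 — 0.5 * rho * V^2 = 0.5 * 1025 * 27.8784 = 14287.68
Step 3 — Rf = 14287.68 * 2247 * 0.00147 ≈ 47193 N (5 s.f.)

47193 N


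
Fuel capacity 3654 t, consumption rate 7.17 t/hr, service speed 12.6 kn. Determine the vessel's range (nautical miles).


Formula: endurance = fuel / rate; range = endurance * speed
Step 1 — endurance = 3654 / 7.17 = 509.6234 hours
Step 2 — range = 509.6234 * 12.6 ≈ 6421.3 nautical miles (5 s.f.)

6421.3 NM


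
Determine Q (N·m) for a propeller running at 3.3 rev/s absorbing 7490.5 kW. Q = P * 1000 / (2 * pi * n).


Formula: Q = P_W / (2 * pi * n)
Step 1 — P_W = 7490.5 kW * 1000 = 7490500.0 W
Step 2 — 2 * pi * n = 2 * pi * 3.3 = 20.734512
Step 3 — Q = 7490500.0 / 20.734512 ≈ 361260 N·m (5 s.f.)

361260 N·m


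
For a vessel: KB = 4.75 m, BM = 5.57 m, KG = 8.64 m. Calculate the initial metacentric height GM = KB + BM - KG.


Formula: GM = KB + BM - KG
Step 1 — KM = KB + BM = 4.75 + 5.57 = 10.32 m
Step 2 — GM = KM - KG = 10.32 - 8.64 = 1.68 m

1.68 m


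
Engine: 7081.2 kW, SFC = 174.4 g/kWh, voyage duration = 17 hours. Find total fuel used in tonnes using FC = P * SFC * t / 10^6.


Formula: FC (tonnes) = P * SFC * t / 1,000,000
Step 1 — P * SFC * t = 7081.2 * 174.4 * 17 = 20994341.76 g
Step 2 — FC (tonnes) = 20994341.76 / 1,000,000 ≈ 20.994 tonnes (5 s.f.)

20.994 tonnes


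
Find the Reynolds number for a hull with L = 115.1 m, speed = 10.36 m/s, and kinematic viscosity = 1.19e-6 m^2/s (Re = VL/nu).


Formula: Re = V * L / nu
Step 1 — V * L = 10.36 * 115.1 = 1192.436 m^2/s
Step 2 — Re = 1192.436 / 1.19e-6 = 1.00e+09

1.00e+09


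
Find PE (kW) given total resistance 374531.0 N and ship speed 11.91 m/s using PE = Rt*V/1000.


Formula: PE = Rt * V / 1000 (kW)
Step 1 — PE (W) = 374531.0 * 11.91 = 4460664.21 W
Step 2 — PE (kW) = 4460664.21 / 1000 ≈ 4460.7 kW (5 s.f.)

4460.7 kW


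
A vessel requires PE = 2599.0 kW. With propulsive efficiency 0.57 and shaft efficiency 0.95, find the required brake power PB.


Formula: PB = PE / (eta_D * eta_S)
Step 1 — combined efficiency = eta_D * eta_S = 0.57 * 0.95 = 0.5415
Step 2 — PB = 2599.0 / 0.5415 ≈ 4799.6 kW (5 s.f.)

4799.6 kW


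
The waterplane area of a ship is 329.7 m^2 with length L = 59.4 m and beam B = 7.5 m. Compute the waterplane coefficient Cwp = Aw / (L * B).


Formula: Cwp = Aw / (L * B)
Step 1 — L * B = 59.4 * 7.5 = 445.5 m^2
Step 2 — Cwp = 329.7 / 445.5 ≈ 0.74007 (5 s.f.)

0.74007


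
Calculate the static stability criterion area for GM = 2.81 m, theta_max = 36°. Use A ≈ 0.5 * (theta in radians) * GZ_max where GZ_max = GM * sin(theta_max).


Formula: GZ_max = GM * sin(theta); Area = 0.5 * theta_rad * GZ_max
Step 1 — GZ_max = 2.81 * sin(36°) = 2.81 * 0.587785 = 1.651676 m
Step 2 — theta_rad = 36 * pi/180 = 0.628319 rad
Step 3 — Area = 0.5 * 0.628319 * 1.651676 ≈ 0.51889 m·rad (5 s.f.)

0.51889 m·rad


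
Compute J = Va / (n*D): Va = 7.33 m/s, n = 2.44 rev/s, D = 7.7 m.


Formula: J = Va / (n * D)
Step 1 — n * D = 2.44 * 7.7 = 18.788
Step 2 — J = 7.33 / 18.788 ≈ 0.39014 (5 s.f.)

0.39014
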